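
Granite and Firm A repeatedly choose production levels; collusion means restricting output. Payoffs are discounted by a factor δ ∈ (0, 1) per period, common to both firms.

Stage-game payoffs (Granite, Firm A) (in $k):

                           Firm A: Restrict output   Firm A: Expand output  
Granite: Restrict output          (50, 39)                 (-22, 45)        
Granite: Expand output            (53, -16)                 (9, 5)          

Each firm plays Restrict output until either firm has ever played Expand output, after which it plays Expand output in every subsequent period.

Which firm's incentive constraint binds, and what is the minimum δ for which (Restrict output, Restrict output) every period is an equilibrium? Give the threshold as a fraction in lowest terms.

Firm A; δ ≥ 3/20

For Granite: deviation gain 53−50 = 3, per-period punishment loss 50−9 = 41. IC gives δ ≥ 3/44.
For Firm A: gain 6, loss 34 per period, so δ ≥ 6/40 = 3/20.
The tighter constraint is Firm A's, so cooperation needs δ ≥ 3/20.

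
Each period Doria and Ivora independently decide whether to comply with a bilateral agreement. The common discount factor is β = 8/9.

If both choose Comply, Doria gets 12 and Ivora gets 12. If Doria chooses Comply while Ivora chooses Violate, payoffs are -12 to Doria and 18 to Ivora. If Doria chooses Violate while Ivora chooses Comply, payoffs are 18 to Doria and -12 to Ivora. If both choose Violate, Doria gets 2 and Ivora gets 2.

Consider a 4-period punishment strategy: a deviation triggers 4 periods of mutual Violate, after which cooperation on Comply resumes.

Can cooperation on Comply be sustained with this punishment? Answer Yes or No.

Yes

Comparing payoff streams over the 5 periods until play realigns: cooperate → 12(1+β+…+β^4); deviate → 18 + 2(β+…+β^4).
Cooperation is sustained iff (12−2)(β+…+β^4) ≥ 18−12.
β+…+β^4 = 8/9·(1−(8/9)^4)/(1−8/9) = 3.0056, and (18−12)/(12−2) = 0.6000.
3.0056 ≥ 0.6000, so cooperation is sustainable.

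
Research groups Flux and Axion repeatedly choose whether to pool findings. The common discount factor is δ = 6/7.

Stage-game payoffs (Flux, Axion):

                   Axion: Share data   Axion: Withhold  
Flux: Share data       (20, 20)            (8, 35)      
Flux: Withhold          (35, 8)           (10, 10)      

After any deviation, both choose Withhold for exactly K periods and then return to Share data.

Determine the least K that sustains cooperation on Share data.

2

IC: δ(1−δ^K)/(1−δ) ≥ (35−20)/(20−10) = 3/2.
With δ = 6/7: need 1 − δ^K ≥ 3/2·(1−6/7)/(6/7), i.e. δ^K ≤ 0.7500.
Since (6/7)^1 = 0.8571 and (6/7)^2 = 0.7347, the smallest such K is 2.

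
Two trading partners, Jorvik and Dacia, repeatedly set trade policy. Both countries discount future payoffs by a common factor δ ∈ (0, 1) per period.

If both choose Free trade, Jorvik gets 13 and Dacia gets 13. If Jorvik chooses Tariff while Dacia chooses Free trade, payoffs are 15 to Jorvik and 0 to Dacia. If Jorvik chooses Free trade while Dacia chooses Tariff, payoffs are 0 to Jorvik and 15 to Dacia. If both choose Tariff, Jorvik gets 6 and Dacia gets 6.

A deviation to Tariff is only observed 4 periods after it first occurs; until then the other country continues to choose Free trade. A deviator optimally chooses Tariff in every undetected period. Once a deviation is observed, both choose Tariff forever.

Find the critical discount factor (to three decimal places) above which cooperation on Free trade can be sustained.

Deviating for the 4 undetected periods gains 15−13 = 2 per period over cooperation, then loses 13−6 = 7 per period forever once punishment starts.
Gain: 2(1 + δ + … + δ^3); loss: 7·δ^4/(1−δ).
No profitable deviation ⇔ 2(1−δ^4) ≤ 7·δ^4, i.e. δ^4 ≥ 2/(2+7) = 2/9.
Hence δ ≥ (2/9)^(1/4) ≈ 0.687.

0.687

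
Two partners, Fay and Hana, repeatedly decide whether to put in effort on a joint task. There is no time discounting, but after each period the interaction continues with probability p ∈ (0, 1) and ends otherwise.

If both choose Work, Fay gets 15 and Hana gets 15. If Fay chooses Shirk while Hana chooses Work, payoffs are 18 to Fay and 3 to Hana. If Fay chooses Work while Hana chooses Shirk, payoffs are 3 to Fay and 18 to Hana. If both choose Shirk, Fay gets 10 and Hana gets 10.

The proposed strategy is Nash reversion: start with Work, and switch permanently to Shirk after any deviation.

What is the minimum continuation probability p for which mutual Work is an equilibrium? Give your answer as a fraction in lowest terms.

3/8

With no time discounting, the continuation probability p plays the role of the discount factor.
Grim-trigger IC: 15/(1−p) ≥ 18 + 10p/(1−p) ⇒ p ≥ (18−15)/(18−10) = 3/8.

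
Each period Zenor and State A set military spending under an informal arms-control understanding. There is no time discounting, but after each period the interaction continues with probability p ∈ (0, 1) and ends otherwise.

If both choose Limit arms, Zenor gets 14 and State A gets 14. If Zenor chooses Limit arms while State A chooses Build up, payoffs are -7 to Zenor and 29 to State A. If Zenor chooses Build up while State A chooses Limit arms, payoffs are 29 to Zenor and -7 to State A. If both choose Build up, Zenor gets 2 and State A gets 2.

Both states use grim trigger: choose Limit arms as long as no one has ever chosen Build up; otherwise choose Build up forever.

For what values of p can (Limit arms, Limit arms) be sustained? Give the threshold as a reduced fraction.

With no time discounting, the continuation probability p plays the role of the discount factor.
Grim-trigger IC: 14/(1−p) ≥ 29 + 2p/(1−p) ⇒ p ≥ (29−14)/(29−2) = 5/9.

5/9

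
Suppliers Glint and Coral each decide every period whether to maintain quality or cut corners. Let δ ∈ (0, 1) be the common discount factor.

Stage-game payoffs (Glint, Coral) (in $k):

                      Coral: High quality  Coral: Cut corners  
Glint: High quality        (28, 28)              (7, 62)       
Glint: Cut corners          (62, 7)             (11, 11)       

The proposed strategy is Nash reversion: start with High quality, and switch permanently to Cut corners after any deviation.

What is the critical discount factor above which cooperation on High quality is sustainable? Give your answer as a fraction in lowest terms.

Under grim trigger the critical discount factor is (T−C)/(T−P) with T = 62, C = 28, P = 11.
δ* = (62−28)/(62−11) = 34/51 = 2/3.

2/3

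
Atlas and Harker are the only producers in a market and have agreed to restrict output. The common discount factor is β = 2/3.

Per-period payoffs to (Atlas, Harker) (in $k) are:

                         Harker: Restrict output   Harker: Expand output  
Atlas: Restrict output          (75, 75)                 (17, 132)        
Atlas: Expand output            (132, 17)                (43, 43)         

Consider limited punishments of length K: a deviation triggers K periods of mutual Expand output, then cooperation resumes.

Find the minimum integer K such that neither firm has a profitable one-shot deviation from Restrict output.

6

No profitable deviation requires (75−43)(β+…+β^K) ≥ 132−75, i.e. β+…+β^K ≥ 57/32 ≈ 1.7812.
With β = 2/3, the partial sums are K=1: 0.6667, K=2: 1.1111, K=3: 1.4074, K=4: 1.6049, K=5: 1.7366, K=6: 1.8244.
K = 6 is the first length at which the sum reaches 1.7812.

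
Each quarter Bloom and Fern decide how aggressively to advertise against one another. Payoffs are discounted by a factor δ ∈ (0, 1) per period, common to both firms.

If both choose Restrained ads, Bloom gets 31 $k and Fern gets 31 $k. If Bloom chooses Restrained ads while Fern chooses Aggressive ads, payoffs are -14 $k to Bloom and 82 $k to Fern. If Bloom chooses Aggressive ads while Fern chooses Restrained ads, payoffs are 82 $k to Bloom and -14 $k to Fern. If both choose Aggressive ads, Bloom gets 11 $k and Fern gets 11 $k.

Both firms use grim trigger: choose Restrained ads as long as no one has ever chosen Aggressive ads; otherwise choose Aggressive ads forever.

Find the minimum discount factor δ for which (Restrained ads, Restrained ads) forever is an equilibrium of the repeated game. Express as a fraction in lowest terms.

Cooperation forever yields 31 each period: 31/(1−δ).
Deviating yields 82 once, then 11 forever: 82 + 11δ/(1−δ).
No profitable deviation requires 31/(1−δ) ≥ 82 + 11δ/(1−δ).
Multiplying by (1−δ): 31 ≥ 82(1−δ) + 11δ = 82 − 71δ.
So 71δ ≥ 51, i.e. δ ≥ 51/71.

51/71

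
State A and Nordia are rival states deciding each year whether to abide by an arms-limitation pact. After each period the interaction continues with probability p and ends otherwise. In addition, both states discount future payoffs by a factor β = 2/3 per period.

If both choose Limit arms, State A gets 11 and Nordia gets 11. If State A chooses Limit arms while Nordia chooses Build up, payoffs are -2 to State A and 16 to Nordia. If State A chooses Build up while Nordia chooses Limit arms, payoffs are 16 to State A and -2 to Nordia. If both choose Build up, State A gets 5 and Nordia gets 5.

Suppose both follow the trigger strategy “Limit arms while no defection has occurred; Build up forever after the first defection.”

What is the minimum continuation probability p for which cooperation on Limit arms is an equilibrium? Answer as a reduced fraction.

15/22

With continuation probability p and discount β, the effective per-period discount factor is βp.
Grim-trigger IC: βp ≥ (16−11)/(16−5) = 5/11.
So p ≥ (5/11)/(2/3) = 15/22.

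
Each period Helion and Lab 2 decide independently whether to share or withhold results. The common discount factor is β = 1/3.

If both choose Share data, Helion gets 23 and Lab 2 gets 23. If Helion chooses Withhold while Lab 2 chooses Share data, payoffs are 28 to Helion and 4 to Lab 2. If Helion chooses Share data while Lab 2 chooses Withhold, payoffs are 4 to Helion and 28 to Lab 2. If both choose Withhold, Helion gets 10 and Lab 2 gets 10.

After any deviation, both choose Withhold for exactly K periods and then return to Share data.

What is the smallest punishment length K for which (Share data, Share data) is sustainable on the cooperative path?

2

IC: β(1−β^K)/(1−β) ≥ (28−23)/(23−10) = 5/13.
With β = 1/3: need 1 − β^K ≥ 5/13·(1−1/3)/(1/3), i.e. β^K ≤ 0.2308.
Since (1/3)^1 = 0.3333 and (1/3)^2 = 0.1111, the smallest such K is 2.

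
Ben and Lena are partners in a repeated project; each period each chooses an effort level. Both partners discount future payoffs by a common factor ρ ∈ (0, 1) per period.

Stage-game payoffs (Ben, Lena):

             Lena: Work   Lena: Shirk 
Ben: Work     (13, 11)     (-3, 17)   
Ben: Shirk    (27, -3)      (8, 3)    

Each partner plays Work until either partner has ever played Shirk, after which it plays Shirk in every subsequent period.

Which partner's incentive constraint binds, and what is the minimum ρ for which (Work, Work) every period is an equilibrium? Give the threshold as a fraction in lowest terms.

Ben's threshold: (27−13)/(27−8) = 14/19.
Lena's threshold: (17−11)/(17−3) = 3/7.
14/19 > 3/7, so Ben binds and ρ* = 14/19.

Ben; ρ ≥ 14/19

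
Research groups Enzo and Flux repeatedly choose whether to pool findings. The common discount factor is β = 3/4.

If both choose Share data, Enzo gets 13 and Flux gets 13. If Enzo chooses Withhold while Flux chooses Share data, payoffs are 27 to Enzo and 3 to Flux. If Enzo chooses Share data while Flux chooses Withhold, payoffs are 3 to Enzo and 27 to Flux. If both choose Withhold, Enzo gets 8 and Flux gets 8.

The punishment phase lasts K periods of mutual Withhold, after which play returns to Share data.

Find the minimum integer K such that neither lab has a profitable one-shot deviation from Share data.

10

IC: β(1−β^K)/(1−β) ≥ (27−13)/(13−8) = 14/5.
With β = 3/4: need 1 − β^K ≥ 14/5·(1−3/4)/(3/4), i.e. β^K ≤ 0.0667.
Since (3/4)^9 = 0.0751 and (3/4)^10 = 0.0563, the smallest such K is 10.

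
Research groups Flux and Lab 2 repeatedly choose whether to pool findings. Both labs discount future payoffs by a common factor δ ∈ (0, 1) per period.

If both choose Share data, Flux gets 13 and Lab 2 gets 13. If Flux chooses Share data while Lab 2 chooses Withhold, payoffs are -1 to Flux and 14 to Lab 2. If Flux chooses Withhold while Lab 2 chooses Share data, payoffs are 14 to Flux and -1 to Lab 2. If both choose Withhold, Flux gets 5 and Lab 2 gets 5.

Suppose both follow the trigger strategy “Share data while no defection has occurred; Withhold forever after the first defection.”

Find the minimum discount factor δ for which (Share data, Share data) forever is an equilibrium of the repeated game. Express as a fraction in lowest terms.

1/9

Under grim trigger the critical discount factor is (T−C)/(T−P) with T = 14, C = 13, P = 5.
δ* = (14−13)/(14−5) = 1/9.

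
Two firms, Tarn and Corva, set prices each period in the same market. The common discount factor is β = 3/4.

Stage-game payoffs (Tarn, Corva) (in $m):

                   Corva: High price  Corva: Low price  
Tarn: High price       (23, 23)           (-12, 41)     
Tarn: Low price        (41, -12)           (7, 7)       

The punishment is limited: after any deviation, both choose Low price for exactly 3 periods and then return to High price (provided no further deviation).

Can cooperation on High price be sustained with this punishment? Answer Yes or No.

Yes

A one-shot deviation gives 41 now, then 7 for 3 periods, then back to 23.
Gain from deviating: (41−23) today; loss: (23−7) in each of the next 3 periods.
No-deviation condition: (23−7)(β+…+β^3) ≥ 41−23, i.e. β+…+β^3 ≥ 9/8.
At β = 3/4: β+…+β^3 = 1.7344 ≥ 1.1250.
So cooperation is sustainable.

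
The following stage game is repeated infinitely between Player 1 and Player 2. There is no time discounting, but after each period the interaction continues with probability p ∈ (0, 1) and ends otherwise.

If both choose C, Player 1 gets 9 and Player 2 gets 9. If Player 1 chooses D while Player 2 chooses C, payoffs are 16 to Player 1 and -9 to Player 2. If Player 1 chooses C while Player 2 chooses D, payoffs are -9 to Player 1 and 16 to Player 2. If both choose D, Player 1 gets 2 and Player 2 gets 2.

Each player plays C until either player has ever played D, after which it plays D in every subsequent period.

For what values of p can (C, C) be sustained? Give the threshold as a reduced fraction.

Expected cooperation value is 9 + p·9 + p²·9 + … = 9/(1−p); deviation gives 16 + p·2/(1−p).
9 ≥ 16(1−p) + 2p ⇒ 14p ≥ 7 ⇒ p ≥ 7/14 = 1/2.

1/2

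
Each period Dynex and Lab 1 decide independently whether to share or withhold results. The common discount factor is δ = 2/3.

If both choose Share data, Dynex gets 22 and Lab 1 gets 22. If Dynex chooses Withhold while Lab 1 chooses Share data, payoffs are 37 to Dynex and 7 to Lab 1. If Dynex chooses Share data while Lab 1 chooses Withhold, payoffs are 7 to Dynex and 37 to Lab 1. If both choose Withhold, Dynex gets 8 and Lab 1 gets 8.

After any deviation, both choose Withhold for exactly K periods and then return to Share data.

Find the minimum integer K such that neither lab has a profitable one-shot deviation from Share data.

2

Need Σ_{k=1}^{K} δ^k ≥ (37−22)/(22−8) = 1.0714 at δ = 2/3.
At K = 1 the sum is 0.6667 < 1.0714; at K = 2 it is 1.1111 ≥ 1.0714.
So the minimum punishment length is K = 2.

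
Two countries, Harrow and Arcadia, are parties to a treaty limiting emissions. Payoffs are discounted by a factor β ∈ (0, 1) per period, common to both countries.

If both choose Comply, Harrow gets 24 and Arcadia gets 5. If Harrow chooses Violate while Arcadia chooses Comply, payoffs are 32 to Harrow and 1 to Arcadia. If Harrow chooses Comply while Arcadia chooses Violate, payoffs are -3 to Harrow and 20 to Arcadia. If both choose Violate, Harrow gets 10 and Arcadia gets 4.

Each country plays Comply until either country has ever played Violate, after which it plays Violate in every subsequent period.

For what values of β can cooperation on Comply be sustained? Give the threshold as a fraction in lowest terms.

15/16

Harrow's threshold: (32−24)/(32−10) = 4/11.
Arcadia's threshold: (20−5)/(20−4) = 15/16.
4/11 < 15/16, so Arcadia binds and β* = 15/16.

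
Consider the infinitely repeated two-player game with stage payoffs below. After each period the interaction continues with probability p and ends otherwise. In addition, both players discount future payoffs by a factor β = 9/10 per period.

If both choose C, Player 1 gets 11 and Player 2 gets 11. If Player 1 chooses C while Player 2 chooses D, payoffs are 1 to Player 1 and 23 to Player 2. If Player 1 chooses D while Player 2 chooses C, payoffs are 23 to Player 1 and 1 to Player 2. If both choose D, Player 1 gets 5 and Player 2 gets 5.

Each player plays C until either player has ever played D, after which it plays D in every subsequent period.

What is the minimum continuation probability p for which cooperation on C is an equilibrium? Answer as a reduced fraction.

Expected continuation weight on next period's payoff is β·p = 9/10·p, which plays the role of the discount factor.
Cooperation requires 9/10·p ≥ (23−11)/(23−5) = 2/3, hence p ≥ 20/27.

20/27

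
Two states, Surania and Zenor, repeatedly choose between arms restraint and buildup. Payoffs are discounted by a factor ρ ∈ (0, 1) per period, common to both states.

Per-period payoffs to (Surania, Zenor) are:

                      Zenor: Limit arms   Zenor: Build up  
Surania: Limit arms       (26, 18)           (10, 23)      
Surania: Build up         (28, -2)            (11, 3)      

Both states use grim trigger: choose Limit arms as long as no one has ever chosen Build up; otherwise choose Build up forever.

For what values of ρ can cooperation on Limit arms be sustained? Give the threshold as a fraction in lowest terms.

1/4

Surania: cooperation gives 26 each period; deviation gives 28 once then 11 forever.
  26/(1−ρ) ≥ 28 + 11ρ/(1−ρ) ⇒ ρ ≥ 2/17.
Zenor: cooperation gives 18 each period; deviation gives 23 once then 3 forever.
  ρ ≥ 5/20 = 1/4.
Both must hold, so the binding constraint is Zenor's: ρ ≥ 1/4.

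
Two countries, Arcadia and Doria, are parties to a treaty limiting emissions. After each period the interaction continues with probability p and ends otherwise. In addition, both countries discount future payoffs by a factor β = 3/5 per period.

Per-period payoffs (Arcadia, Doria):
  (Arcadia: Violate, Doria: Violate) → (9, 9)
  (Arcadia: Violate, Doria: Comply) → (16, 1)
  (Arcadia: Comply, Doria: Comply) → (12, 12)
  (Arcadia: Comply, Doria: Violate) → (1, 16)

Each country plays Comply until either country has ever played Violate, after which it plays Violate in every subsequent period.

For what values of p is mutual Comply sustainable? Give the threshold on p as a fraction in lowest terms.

20/21

Expected continuation weight on next period's payoff is β·p = 3/5·p, which plays the role of the discount factor.
Cooperation requires 3/5·p ≥ (16−12)/(16−9) = 4/7, hence p ≥ 20/21.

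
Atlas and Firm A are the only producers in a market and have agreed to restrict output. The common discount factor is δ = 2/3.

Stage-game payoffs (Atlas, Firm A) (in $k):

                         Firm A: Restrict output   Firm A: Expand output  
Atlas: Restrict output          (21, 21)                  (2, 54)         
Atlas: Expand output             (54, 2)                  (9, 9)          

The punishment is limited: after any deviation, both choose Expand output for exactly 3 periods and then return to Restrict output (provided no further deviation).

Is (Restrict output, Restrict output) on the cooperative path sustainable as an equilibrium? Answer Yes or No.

A one-shot deviation gives 54 now, then 9 for 3 periods, then back to 21.
Gain from deviating: (54−21) today; loss: (21−9) in each of the next 3 periods.
No-deviation condition: (21−9)(δ+…+δ^3) ≥ 54−21, i.e. δ+…+δ^3 ≥ 11/4.
At δ = 2/3: δ+…+δ^3 = 1.4074 < 2.7500.
So cooperation is not sustainable.

No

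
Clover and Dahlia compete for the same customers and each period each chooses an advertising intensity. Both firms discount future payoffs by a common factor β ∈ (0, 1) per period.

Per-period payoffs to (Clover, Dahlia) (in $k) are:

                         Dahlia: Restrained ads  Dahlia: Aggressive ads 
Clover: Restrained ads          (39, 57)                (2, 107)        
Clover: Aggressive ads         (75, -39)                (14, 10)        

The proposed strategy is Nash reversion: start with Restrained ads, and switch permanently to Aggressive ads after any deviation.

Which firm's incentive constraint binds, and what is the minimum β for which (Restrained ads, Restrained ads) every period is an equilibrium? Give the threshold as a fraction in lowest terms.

Clover: cooperation gives 39 each period; deviation gives 75 once then 14 forever.
  39/(1−β) ≥ 75 + 14β/(1−β) ⇒ β ≥ 36/61.
Dahlia: cooperation gives 57 each period; deviation gives 107 once then 10 forever.
  β ≥ 50/97.
Both must hold, so the binding constraint is Clover's: β ≥ 36/61.

Clover; β ≥ 36/61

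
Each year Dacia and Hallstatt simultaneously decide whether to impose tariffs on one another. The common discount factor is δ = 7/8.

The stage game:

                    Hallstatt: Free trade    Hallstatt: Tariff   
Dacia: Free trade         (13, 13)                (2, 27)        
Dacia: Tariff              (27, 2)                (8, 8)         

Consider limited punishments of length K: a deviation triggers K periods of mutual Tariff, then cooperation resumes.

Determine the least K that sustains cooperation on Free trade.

IC: δ(1−δ^K)/(1−δ) ≥ (27−13)/(13−8) = 14/5.
With δ = 7/8: need 1 − δ^K ≥ 14/5·(1−7/8)/(7/8), i.e. δ^K ≤ 0.6000.
Since (7/8)^3 = 0.6699 and (7/8)^4 = 0.5862, the smallest such K is 4.

4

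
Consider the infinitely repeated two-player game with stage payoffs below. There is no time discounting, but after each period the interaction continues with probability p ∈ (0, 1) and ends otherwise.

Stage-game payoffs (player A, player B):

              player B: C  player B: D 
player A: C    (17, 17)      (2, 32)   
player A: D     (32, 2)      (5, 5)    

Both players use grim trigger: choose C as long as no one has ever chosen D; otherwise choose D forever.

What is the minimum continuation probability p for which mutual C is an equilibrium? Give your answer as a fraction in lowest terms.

5/9

Expected cooperation value is 17 + p·17 + p²·17 + … = 17/(1−p); deviation gives 32 + p·5/(1−p).
17 ≥ 32(1−p) + 5p ⇒ 27p ≥ 15 ⇒ p ≥ 15/27 = 5/9.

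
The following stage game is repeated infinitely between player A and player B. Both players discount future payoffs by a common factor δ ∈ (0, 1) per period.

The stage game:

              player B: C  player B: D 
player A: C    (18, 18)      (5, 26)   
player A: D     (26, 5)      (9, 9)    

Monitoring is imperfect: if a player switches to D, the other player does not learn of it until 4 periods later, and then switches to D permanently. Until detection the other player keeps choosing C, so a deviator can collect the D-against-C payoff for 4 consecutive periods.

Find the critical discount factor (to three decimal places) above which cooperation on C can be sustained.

0.828

Deviating for the 4 undetected periods gains 26−18 = 8 per period over cooperation, then loses 18−9 = 9 per period forever once punishment starts.
Gain: 8(1 + δ + … + δ^3); loss: 9·δ^4/(1−δ).
No profitable deviation ⇔ 8(1−δ^4) ≤ 9·δ^4, i.e. δ^4 ≥ 8/(8+9) = 8/17.
Hence δ ≥ (8/17)^(1/4) ≈ 0.828.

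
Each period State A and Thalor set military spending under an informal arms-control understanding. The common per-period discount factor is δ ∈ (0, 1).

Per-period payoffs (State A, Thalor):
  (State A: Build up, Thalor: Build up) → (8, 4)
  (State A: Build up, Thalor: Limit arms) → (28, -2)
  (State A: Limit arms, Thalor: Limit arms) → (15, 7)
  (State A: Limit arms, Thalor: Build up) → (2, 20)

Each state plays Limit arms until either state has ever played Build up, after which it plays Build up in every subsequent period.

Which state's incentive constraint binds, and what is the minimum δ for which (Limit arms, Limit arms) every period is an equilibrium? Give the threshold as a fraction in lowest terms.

State A's threshold: (28−15)/(28−8) = 13/20.
Thalor's threshold: (20−7)/(20−4) = 13/16.
13/20 < 13/16, so Thalor binds and δ* = 13/16.

Thalor; δ ≥ 13/16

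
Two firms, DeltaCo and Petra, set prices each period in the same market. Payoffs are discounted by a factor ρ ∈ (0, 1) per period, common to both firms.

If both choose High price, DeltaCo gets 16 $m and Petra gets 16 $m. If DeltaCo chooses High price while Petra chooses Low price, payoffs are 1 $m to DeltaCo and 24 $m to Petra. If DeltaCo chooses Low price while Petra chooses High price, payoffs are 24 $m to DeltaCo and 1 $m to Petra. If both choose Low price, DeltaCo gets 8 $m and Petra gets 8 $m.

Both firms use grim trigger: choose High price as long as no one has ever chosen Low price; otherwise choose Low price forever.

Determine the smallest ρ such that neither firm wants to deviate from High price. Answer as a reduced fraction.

16/(1−ρ) ≥ 24 + 8ρ/(1−ρ)
16 ≥ 24 − 16ρ
ρ ≥ 8/16 = 1/2.

1/2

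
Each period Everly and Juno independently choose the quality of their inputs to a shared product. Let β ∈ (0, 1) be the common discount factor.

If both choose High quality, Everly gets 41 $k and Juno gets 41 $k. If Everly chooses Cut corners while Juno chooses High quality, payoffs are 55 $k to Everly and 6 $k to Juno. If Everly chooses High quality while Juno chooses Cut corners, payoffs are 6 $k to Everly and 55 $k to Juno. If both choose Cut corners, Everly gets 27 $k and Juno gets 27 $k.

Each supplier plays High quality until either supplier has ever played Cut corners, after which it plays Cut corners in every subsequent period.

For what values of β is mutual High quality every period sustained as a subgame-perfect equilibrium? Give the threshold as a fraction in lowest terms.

1/2

Cooperation forever yields 41 each period: 41/(1−β).
Deviating yields 55 once, then 27 forever: 55 + 27β/(1−β).
No profitable deviation requires 41/(1−β) ≥ 55 + 27β/(1−β).
Multiplying by (1−β): 41 ≥ 55(1−β) + 27β = 55 − 28β.
So 28β ≥ 14, i.e. β ≥ 14/28 = 1/2.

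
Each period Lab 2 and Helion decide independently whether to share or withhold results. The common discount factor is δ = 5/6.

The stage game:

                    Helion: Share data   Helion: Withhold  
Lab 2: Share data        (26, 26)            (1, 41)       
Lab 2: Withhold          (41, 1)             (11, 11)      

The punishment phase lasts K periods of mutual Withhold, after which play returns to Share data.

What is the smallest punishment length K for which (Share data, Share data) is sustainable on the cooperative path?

No profitable deviation requires (26−11)(δ+…+δ^K) ≥ 41−26, i.e. δ+…+δ^K ≥ 1 ≈ 1.0000.
With δ = 5/6, the partial sums are K=1: 0.8333, K=2: 1.5278.
K = 2 is the first length at which the sum reaches 1.0000.

2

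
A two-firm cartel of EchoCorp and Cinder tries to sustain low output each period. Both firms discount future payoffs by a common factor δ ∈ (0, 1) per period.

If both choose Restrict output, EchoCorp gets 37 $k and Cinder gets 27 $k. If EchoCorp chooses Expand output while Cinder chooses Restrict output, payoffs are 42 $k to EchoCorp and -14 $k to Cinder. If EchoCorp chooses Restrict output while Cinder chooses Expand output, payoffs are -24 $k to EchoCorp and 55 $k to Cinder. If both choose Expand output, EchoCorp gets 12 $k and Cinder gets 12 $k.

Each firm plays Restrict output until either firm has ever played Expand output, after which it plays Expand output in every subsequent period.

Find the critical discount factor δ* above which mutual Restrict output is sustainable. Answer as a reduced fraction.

28/43

EchoCorp's threshold: (42−37)/(42−12) = 1/6.
Cinder's threshold: (55−27)/(55−12) = 28/43.
1/6 < 28/43, so Cinder binds and δ* = 28/43.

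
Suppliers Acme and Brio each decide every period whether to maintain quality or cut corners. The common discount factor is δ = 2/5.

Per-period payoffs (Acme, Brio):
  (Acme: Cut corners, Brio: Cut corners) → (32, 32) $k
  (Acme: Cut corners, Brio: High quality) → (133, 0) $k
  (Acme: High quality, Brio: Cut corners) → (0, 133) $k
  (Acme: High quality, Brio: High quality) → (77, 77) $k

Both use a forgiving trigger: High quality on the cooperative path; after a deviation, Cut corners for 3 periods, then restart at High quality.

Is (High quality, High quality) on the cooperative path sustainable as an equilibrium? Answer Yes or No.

A one-shot deviation gives 133 now, then 32 for 3 periods, then back to 77.
Gain from deviating: (133−77) today; loss: (77−32) in each of the next 3 periods.
No-deviation condition: (77−32)(δ+…+δ^3) ≥ 133−77, i.e. δ+…+δ^3 ≥ 56/45.
At δ = 2/5: δ+…+δ^3 = 0.6240 < 1.2444.
So cooperation is not sustainable.

No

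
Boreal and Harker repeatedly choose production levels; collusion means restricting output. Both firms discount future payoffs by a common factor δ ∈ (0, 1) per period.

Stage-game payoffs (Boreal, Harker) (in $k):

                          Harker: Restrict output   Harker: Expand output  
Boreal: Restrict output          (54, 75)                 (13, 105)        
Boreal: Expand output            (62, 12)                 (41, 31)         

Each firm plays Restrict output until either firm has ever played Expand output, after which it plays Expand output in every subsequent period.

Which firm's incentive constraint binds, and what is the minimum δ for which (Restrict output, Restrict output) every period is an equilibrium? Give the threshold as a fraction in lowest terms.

Boreal's threshold: (62−54)/(62−41) = 8/21.
Harker's threshold: (105−75)/(105−31) = 15/37.
8/21 < 15/37, so Harker binds and δ* = 15/37.

Harker; δ ≥ 15/37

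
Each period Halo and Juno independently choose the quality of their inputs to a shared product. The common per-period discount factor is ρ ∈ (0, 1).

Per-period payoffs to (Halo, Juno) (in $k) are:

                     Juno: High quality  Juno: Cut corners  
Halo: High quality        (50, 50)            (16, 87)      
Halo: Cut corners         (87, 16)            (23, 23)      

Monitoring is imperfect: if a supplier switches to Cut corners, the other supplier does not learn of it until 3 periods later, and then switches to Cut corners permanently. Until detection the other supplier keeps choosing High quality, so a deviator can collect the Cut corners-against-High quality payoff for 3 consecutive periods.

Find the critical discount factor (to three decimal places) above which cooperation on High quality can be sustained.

A deviator earns 87 for 3 periods, then 23 forever; cooperating earns 50 forever. Multiplying the IC by (1−ρ):
50 ≥ 87(1−ρ^3) + 23ρ^3, so 64·ρ^3 ≥ 37 and ρ^3 ≥ 37/64.
ρ ≥ (37/64)^(1/3) ≈ 0.833.

0.833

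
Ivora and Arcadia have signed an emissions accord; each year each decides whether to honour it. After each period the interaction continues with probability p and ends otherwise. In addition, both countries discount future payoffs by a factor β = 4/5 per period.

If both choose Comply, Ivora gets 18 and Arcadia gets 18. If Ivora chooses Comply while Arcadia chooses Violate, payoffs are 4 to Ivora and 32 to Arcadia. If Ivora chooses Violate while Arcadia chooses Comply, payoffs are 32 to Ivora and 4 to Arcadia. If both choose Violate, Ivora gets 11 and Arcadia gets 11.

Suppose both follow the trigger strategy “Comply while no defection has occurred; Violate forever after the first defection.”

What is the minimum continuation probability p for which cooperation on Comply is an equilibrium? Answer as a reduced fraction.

5/6

With continuation probability p and discount β, the effective per-period discount factor is βp.
Grim-trigger IC: βp ≥ (32−18)/(32−11) = 2/3.
So p ≥ (2/3)/(4/5) = 5/6.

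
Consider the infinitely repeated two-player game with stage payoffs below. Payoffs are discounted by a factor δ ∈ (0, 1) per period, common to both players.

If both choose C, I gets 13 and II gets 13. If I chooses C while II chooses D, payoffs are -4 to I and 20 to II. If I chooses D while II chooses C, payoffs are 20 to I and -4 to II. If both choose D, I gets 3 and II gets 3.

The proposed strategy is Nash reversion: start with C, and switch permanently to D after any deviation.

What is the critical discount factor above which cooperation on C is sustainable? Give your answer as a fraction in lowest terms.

One-period gain from deviating is 20 − 13 = 7. The loss is 13 − 3 = 10 in every subsequent period, with present value 10·δ/(1−δ).
Deviation is unprofitable when 10·δ/(1−δ) ≥ 7, i.e. δ/(1−δ) ≥ 7/10.
Equivalently δ ≥ 7/(7+10) = 7/17.

7/17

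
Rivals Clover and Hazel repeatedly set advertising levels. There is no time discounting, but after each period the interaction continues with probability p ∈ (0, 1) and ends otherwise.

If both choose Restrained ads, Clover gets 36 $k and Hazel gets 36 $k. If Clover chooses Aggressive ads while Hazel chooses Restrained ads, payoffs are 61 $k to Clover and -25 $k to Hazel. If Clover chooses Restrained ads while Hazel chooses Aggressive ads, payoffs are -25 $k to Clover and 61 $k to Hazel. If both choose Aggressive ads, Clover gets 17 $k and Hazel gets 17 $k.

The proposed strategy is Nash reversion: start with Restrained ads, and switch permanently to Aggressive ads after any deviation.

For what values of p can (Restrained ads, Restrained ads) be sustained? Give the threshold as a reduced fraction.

With no time discounting, the continuation probability p plays the role of the discount factor.
Grim-trigger IC: 36/(1−p) ≥ 61 + 17p/(1−p) ⇒ p ≥ (61−36)/(61−17) = 25/44.

25/44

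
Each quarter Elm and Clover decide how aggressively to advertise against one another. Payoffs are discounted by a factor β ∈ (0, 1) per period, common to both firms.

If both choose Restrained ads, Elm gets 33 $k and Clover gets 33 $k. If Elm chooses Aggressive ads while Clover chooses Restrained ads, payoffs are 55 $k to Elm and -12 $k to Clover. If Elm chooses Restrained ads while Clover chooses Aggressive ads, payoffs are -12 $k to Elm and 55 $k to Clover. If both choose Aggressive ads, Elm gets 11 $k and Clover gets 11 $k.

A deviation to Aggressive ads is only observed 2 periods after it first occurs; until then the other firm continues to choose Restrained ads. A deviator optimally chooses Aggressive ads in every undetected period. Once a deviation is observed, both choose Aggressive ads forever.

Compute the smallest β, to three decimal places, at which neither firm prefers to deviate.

Deviating for the 2 undetected periods gains 55−33 = 22 per period over cooperation, then loses 33−11 = 22 per period forever once punishment starts.
Gain: 22(1 + β + … + β^1); loss: 22·β^2/(1−β).
No profitable deviation ⇔ 22(1−β^2) ≤ 22·β^2, i.e. β^2 ≥ 22/(22+22) = 1/2.
Hence β ≥ (1/2)^(1/2) ≈ 0.707.

0.707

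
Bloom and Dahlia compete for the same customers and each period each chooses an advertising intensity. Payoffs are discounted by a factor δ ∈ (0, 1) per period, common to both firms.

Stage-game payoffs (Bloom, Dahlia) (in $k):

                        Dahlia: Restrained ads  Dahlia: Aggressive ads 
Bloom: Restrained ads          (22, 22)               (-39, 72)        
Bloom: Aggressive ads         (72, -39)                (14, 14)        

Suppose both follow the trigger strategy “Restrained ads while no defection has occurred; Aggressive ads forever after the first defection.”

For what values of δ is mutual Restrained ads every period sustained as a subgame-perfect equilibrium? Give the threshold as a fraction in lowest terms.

25/29

One-period gain from deviating is 72 − 22 = 50. The loss is 22 − 14 = 8 in every subsequent period, with present value 8·δ/(1−δ).
Deviation is unprofitable when 8·δ/(1−δ) ≥ 50, i.e. δ/(1−δ) ≥ 25/4.
Equivalently δ ≥ 50/(50+8) = 25/29.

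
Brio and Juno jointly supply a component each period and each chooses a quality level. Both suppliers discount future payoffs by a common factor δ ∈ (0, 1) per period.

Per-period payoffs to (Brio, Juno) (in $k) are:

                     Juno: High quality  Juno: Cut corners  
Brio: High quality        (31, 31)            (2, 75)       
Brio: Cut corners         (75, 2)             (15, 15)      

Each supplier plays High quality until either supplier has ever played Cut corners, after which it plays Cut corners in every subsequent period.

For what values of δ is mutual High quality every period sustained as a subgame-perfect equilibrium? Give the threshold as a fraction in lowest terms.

Under grim trigger the critical discount factor is (T−C)/(T−P) with T = 75, C = 31, P = 15.
δ* = (75−31)/(75−15) = 44/60 = 11/15.

11/15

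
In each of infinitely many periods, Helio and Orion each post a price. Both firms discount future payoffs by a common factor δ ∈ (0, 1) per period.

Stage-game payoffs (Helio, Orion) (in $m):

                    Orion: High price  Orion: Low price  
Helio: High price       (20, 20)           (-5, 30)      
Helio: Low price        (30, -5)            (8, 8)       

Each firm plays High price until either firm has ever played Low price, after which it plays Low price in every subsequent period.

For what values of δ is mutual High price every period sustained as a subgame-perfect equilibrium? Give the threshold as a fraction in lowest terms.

Cooperation forever yields 20 each period: 20/(1−δ).
Deviating yields 30 once, then 8 forever: 30 + 8δ/(1−δ).
No profitable deviation requires 20/(1−δ) ≥ 30 + 8δ/(1−δ).
Multiplying by (1−δ): 20 ≥ 30(1−δ) + 8δ = 30 − 22δ.
So 22δ ≥ 10, i.e. δ ≥ 10/22 = 5/11.

5/11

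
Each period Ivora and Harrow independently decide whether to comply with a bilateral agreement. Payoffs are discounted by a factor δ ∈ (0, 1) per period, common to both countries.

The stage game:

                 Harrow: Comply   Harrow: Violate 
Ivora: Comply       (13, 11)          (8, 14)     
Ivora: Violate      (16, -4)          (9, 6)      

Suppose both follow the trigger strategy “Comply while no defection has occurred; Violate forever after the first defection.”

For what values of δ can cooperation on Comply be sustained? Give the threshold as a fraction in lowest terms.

Ivora's threshold: (16−13)/(16−9) = 3/7.
Harrow's threshold: (14−11)/(14−6) = 3/8.
3/7 > 3/8, so Ivora binds and δ* = 3/7.

3/7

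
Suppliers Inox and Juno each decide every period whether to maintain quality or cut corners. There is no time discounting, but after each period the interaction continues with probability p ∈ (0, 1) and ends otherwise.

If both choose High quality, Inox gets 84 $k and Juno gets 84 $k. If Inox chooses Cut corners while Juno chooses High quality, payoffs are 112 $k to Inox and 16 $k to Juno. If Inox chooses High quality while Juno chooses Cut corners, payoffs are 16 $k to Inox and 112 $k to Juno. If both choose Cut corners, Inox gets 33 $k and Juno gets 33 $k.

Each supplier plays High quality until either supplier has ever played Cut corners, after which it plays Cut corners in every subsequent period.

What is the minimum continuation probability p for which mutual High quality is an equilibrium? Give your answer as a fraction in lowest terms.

With no time discounting, the continuation probability p plays the role of the discount factor.
Grim-trigger IC: 84/(1−p) ≥ 112 + 33p/(1−p) ⇒ p ≥ (112−84)/(112−33) = 28/79.

28/79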